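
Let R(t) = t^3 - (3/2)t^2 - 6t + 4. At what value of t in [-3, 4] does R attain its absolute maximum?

4

The derivative is 3t^2 - 3t - 6, which vanishes at t = -1 and t = 2.
Compare values at every candidate in [-3, 4]: R(-3) = -37/2; R(-1) = 15/2; R(2) = -6; R(4) = 20.
The maximum over the interval is 20, attained at t = 4.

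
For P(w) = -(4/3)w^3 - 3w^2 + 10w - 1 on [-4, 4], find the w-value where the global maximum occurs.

1

The derivative is -4w^2 - 6w + 10, which vanishes at w = -5/2 and w = 1.
Compare values at every candidate in [-4, 4]: P(-4) = -11/3, P(-5/2) = -287/12, P(1) = 14/3, P(4) = -283/3.
The maximum over the interval is 14/3, attained at w = 1.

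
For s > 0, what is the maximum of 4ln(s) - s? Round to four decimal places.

1.5452

f'(s) = 4/s − 1 = 0 gives s = 4.
f''(s) = -4/s², which is negative for s > 0, so this is a local maximum.
f(4) = 4·ln(4) - 4 ≈ 1.5452.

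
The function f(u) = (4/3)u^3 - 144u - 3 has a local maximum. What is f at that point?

573

Critical points: f'(u) = 4u^2 - 144 vanishes at u = -6, 6.
Since f''(u) = 8u, we get f''(-6) = -48 < 0 ⇒ local maximum; f''(6) = 48 > 0 ⇒ local minimum.
Thus f has its local maximum at u = -6, with value 573.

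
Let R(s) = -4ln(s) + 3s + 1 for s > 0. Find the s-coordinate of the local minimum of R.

4/3

R'(s) = -4/s + 3 = 0 gives s = 4/3.
R''(s) = 4/s², which is positive for s > 0, so this is a local minimum.
R(4/3) = -4·ln(4/3) + 4 + 1 ≈ 3.8493.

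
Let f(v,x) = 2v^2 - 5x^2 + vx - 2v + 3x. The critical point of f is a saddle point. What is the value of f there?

4/41

∂f/∂v = 4v + x - 2 = 0 and ∂f/∂x = v - 10x + 3 = 0, so (v, x) = (17/41, 14/41).
The Hessian has f_{vv} = 4, f_{xx} = -10, f_{vx} = 1, giving D = -41 < 0, so the point is a saddle point.
f(17/41, 14/41) = 4/41.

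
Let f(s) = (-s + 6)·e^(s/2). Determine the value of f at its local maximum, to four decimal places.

14.7781

Differentiating with the product rule gives f'(s) = (-(1/2)s + 2)·e^(s/2). Since e^(s/2) > 0, the only critical point is s = 4.
f''(4) has the same sign as -1/2 < 0, so this is a local maximum.
f(4) = (2)·e^(2) ≈ 14.7781.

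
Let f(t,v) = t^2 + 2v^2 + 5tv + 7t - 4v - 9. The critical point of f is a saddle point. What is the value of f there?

101/17

∂f/∂t = 2t + 5v + 7 = 0 and ∂f/∂v = 5t + 4v - 4 = 0, so (t, v) = (48/17, -43/17).
The Hessian has f_{tt} = 2, f_{vv} = 4, f_{tv} = 5, giving D = -17 < 0, so the point is a saddle point.
f(48/17, -43/17) = 101/17.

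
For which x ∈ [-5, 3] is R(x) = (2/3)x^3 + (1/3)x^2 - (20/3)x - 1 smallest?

The derivative is 2x^2 + (2/3)x - 20/3, which vanishes at x = -2 and x = 5/3.
Candidates: R(-5) = -128/3, R(-2) = 25/3, R(5/3) = -656/81, R(3) = 0.
So the minimum is R(-5) = -128/3.

-5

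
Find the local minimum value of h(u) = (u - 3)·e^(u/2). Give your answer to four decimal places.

-3.2974

Differentiating with the product rule gives h'(u) = ((1/2)u - 1/2)·e^(u/2). Since e^(u/2) > 0, the only critical point is u = 1.
h''(1) has the same sign as 1/2 > 0, so this is a local minimum.
h(1) = (-2)·e^(1/2) ≈ -3.2974.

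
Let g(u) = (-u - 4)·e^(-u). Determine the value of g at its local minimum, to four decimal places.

-20.0855

By the product rule, g'(u) = (u + 3)·e^(-u). Since e^(-u) > 0, the only critical point is u = -3.
g''(-3) has the same sign as 1 > 0, so this is a local minimum.
g(-3) = (-1)·e^(3) ≈ -20.0855.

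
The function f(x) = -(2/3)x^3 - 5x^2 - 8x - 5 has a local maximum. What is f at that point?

-4/3

Critical points: f'(x) = -2x^2 - 10x - 8 vanishes at x = -4, -1.
Since f''(x) = -4x - 10, we get f''(-4) = 6 > 0 ⇒ local minimum; f''(-1) = -6 < 0 ⇒ local maximum.
The local maximum is f(-1) = -4/3.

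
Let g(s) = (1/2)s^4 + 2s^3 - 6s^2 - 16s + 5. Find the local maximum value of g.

Critical points: g'(s) = 2s^3 + 6s^2 - 12s - 16 vanishes at s = -4, -1, 2.
Since g''(s) = 6s^2 + 12s - 12, we get g''(-4) = 36 > 0 ⇒ local minimum; g''(-1) = -18 < 0 ⇒ local maximum; g''(2) = 36 > 0 ⇒ local minimum.
The local maximum is g(-1) = 27/2.

27/2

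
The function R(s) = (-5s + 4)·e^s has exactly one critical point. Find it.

-1/5

By the product rule, R'(s) = (-5s - 1)·e^s. Since e^s > 0, the only critical point is s = -1/5.
R''(-1/5) has the same sign as -5 < 0, so this is a local maximum.
R(-1/5) = (5)·e^(-1/5) ≈ 4.0937.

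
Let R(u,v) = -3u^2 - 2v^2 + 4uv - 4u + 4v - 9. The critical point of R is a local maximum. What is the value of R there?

-7

∂R/∂u = -6u + 4v - 4 = 0 and ∂R/∂v = 4u - 4v + 4 = 0, so (u, v) = (0, 1).
The Hessian has R_{uu} = -6, R_{vv} = -4, R_{uv} = 4, giving D = 8 > 0 with R_{uu} < 0, so the point is a local maximum.
R(0, 1) = -7.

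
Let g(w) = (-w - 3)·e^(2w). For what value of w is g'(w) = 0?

By the product rule, g'(w) = (-2w - 7)·e^(2w). Since e^(2w) > 0, the only critical point is w = -7/2.
g''(-7/2) has the same sign as -2 < 0, so this is a local maximum.
g(-7/2) = (1/2)·e^(-7) ≈ 0.0005.

-7/2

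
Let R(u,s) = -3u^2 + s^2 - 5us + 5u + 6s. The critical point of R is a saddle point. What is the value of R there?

67/37

∂R/∂u = -6u - 5s + 5 = 0 and ∂R/∂s = -5u + 2s + 6 = 0, so (u, s) = (40/37, -11/37).
The Hessian has R_{uu} = -6, R_{ss} = 2, R_{us} = -5, giving D = -37 < 0, so the point is a saddle point.
R(40/37, -11/37) = 67/37.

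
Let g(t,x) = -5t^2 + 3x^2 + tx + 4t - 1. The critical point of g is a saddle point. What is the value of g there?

-13/61

∂g/∂t = -10t + x + 4 = 0 and ∂g/∂x = t + 6x = 0, so (t, x) = (24/61, -4/61).
The Hessian has g_{tt} = -10, g_{xx} = 6, g_{tx} = 1, giving D = -61 < 0, so the point is a saddle point.
g(24/61, -4/61) = -13/61.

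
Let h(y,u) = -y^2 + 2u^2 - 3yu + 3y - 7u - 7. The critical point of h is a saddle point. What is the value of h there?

-213/17

∂h/∂y = -2y - 3u + 3 = 0 and ∂h/∂u = -3y + 4u - 7 = 0, so (y, u) = (-9/17, 23/17).
The Hessian has h_{yy} = -2, h_{uu} = 4, h_{yu} = -3, giving D = -17 < 0, so the point is a saddle point.
h(-9/17, 23/17) = -213/17.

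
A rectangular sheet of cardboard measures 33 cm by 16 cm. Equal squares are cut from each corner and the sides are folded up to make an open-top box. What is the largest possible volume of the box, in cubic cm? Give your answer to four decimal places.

With cut size x, the volume is V(x) = x(33 − 2x)(16 − 2x) for 0 < x < 8.
V'(x) = 12x^2 − 196x + 528. Setting V'(x) = 0 gives x ≈ 3.4028 (the root in (0, 8)).
V''(x) = 24x − 196 is negative there, so this is the maximum; V ≈ 819.5364.

819.5364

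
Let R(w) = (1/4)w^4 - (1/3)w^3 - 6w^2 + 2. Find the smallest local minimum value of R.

-154/3

Critical points: R'(w) = w^3 - w^2 - 12w vanishes at w = -3, 0, 4.
Second-derivative test with R''(w) = 3w^2 - 2w - 12: R''(-3) = 21 > 0 ⇒ local minimum; R''(0) = -12 < 0 ⇒ local maximum; R''(4) = 28 > 0 ⇒ local minimum.
The smallest local minimum is R(4) = -154/3.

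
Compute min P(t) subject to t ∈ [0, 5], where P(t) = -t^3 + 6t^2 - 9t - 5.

-25

The derivative is -3t^2 + 12t - 9, which vanishes at t = 1 and t = 3.
Candidates: P(0) = -5, P(1) = -9, P(3) = -5, P(5) = -25.
The minimum over the interval is -25, attained at t = 5.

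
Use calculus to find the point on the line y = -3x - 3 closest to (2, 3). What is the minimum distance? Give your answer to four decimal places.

Minimize D(x)^2 = (x - 2)^2 + (-3x - 6)^2.
d/dx[D^2] = 2(x - 2) + 2·(-3)·(-3x - 6) = 0 ⇒ x = -8/5.
Then y = 9/5 and the distance is √(72/5) ≈ 3.7947.

3.7947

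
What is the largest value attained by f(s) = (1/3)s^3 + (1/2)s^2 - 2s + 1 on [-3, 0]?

The derivative is s^2 + s - 2, whose only zero in [-3, 0] is s = -2.
Evaluating at the critical points and endpoints: f(-3) = 5/2; f(-2) = 13/3; f(0) = 1.
Hence the absolute maximum is 13/3 at s = -2.

13/3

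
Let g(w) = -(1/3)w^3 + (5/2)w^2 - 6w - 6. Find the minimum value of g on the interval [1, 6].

g'(w) = -w^2 + 5w - 6, which vanishes at w = 2 and w = 3.
Compare values at every candidate in [1, 6]: g(1) = -59/6,  g(2) = -32/3,  g(3) = -21/2,  g(6) = -24.
So the minimum is g(6) = -24.

-24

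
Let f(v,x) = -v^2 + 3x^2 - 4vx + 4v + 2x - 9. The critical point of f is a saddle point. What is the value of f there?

∂f/∂v = -2v - 4x + 4 = 0 and ∂f/∂x = -4v + 6x + 2 = 0, so (v, x) = (8/7, 3/7).
The Hessian has f_{vv} = -2, f_{xx} = 6, f_{vx} = -4, giving D = -28 < 0, so the point is a saddle point.
f(8/7, 3/7) = -44/7.

-44/7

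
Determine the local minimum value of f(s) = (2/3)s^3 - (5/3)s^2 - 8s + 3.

-18

f'(s) = 2s^2 - (10/3)s - 8. Setting f'(s) = 0 gives s ∈ {-4/3, 3}.
f''(s) = 4s - 10/3. f''(-4/3) = -26/3 < 0 ⇒ local maximum; f''(3) = 26/3 > 0 ⇒ local minimum.
The local minimum is f(3) = -18.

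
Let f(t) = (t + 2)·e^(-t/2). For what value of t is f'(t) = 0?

f'(t) = 1·e^(-t/2) + (t + 2)·(-1/2)·e^(-t/2) = (-(1/2)t)·e^(-t/2). Since e^(-t/2) > 0, the only critical point is t = 0.
f''(0) has the same sign as -1/2 < 0, so this is a local maximum.
f(0) = (2)·e^(0) ≈ 2.0000.

0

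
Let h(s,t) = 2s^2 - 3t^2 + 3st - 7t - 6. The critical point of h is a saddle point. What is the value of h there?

-100/33

∂h/∂s = 4s + 3t = 0 and ∂h/∂t = 3s - 6t - 7 = 0, so (s, t) = (7/11, -28/33).
The Hessian has h_{ss} = 4, h_{tt} = -6, h_{st} = 3, giving D = -33 < 0, so the point is a saddle point.
h(7/11, -28/33) = -100/33.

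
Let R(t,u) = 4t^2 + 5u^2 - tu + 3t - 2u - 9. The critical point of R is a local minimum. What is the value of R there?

∂R/∂t = 8t - u + 3 = 0 and ∂R/∂u = -t + 10u - 2 = 0, so (t, u) = (-28/79, 13/79).
The Hessian has R_{tt} = 8, R_{uu} = 10, R_{tu} = -1, giving D = 79 > 0 with R_{tt} > 0, so the point is a local minimum.
R(-28/79, 13/79) = -766/79.

-766/79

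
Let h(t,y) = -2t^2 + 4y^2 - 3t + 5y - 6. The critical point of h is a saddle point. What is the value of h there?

∂h/∂t = -4t - 3 = 0 and ∂h/∂y = 8y + 5 = 0, so (t, y) = (-3/4, -5/8).
The Hessian has h_{tt} = -4, h_{yy} = 8, h_{ty} = 0, giving D = -32 < 0, so the point is a saddle point.
h(-3/4, -5/8) = -103/16.

-103/16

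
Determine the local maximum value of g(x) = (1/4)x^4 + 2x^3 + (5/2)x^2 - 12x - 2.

91/4

g'(x) = x^3 + 6x^2 + 5x - 12. Setting g'(x) = 0 gives x ∈ {-4, -3, 1}.
Second-derivative test with g''(x) = 3x^2 + 12x + 5: g''(-4) = 5 > 0 ⇒ local minimum; g''(-3) = -4 < 0 ⇒ local maximum; g''(1) = 20 > 0 ⇒ local minimum.
So the local maximum value is g(-3) = 91/4.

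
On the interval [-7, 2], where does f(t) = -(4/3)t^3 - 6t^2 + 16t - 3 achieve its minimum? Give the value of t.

The derivative is -4t^2 - 12t + 16, which vanishes at t = -4 and t = 1.
Candidates: f(-7) = 145/3, f(-4) = -233/3, f(1) = 17/3, f(2) = -17/3.
Hence the absolute minimum is -233/3 at t = -4.

-4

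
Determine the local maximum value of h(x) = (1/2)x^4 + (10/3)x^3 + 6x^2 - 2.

10/3

h'(x) = 2x^3 + 10x^2 + 12x. Setting h'(x) = 0 gives x ∈ {-3, -2, 0}.
Second-derivative test with h''(x) = 6x^2 + 20x + 12: h''(-3) = 6 > 0 ⇒ local minimum; h''(-2) = -4 < 0 ⇒ local maximum; h''(0) = 12 > 0 ⇒ local minimum.
Thus h has its local maximum at x = -2, with value 10/3.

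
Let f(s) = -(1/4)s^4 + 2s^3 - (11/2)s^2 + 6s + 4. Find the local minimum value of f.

Critical points: f'(s) = -s^3 + 6s^2 - 11s + 6 vanishes at s = 1, 2, 3.
f''(s) = -3s^2 + 12s - 11. f''(1) = -2 < 0 ⇒ local maximum; f''(2) = 1 > 0 ⇒ local minimum; f''(3) = -2 < 0 ⇒ local maximum.
The local minimum is f(2) = 6.

6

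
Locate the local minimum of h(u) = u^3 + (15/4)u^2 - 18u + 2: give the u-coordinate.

3/2

Critical points: h'(u) = 3u^2 + (15/2)u - 18 vanishes at u = -4, 3/2.
Second-derivative test with h''(u) = 6u + 15/2: h''(-4) = -33/2 < 0 ⇒ local maximum; h''(3/2) = 33/2 > 0 ⇒ local minimum.
So the local minimum value is h(3/2) = -211/16.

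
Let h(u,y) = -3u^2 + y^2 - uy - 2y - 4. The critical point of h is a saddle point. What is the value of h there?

∂h/∂u = -6u - y = 0 and ∂h/∂y = -u + 2y - 2 = 0, so (u, y) = (-2/13, 12/13).
The Hessian has h_{uu} = -6, h_{yy} = 2, h_{uy} = -1, giving D = -13 < 0, so the point is a saddle point.
h(-2/13, 12/13) = -64/13.

-64/13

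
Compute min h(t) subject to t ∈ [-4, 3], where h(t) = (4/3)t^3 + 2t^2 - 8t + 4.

h'(t) = 4t^2 + 4t - 8, which vanishes at t = -2 and t = 1.
Evaluating at the critical points and endpoints: h(-4) = -52/3, h(-2) = 52/3, h(1) = -2/3, h(3) = 34.
The minimum over the interval is -52/3, attained at t = -4.

-52/3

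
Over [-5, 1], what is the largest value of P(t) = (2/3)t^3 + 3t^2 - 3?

Differentiating, P'(t) = 2t^2 + 6t; which vanishes at t = -3 and t = 0.
Evaluating at the critical points and endpoints: P(-5) = -34/3,  P(-3) = 6,  P(0) = -3,  P(1) = 2/3.
The maximum over the interval is 6, attained at t = -3.

6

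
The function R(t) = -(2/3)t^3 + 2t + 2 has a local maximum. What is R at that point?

Critical points: R'(t) = -2t^2 + 2 vanishes at t = -1, 1.
R''(t) = -4t. R''(-1) = 4 > 0 ⇒ local minimum; R''(1) = -4 < 0 ⇒ local maximum.
Thus R has its local maximum at t = 1, with value 10/3.

10/3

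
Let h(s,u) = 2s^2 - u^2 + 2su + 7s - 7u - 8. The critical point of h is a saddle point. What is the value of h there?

17/4

∂h/∂s = 4s + 2u + 7 = 0 and ∂h/∂u = 2s - 2u - 7 = 0, so (s, u) = (0, -7/2).
The Hessian has h_{ss} = 4, h_{uu} = -2, h_{su} = 2, giving D = -12 < 0, so the point is a saddle point.
h(0, -7/2) = 17/4.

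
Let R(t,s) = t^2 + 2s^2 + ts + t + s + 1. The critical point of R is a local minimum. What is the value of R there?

∂R/∂t = 2t + s + 1 = 0 and ∂R/∂s = t + 4s + 1 = 0, so (t, s) = (-3/7, -1/7).
The Hessian has R_{tt} = 2, R_{ss} = 4, R_{ts} = 1, giving D = 7 > 0 with R_{tt} > 0, so the point is a local minimum.
R(-3/7, -1/7) = 5/7.

5/7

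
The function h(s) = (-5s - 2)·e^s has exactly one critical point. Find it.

-7/5

By the product rule, h'(s) = (-5s - 7)·e^s. Since e^s > 0, the only critical point is s = -7/5.
h''(-7/5) has the same sign as -5 < 0, so this is a local maximum.
h(-7/5) = (5)·e^(-7/5) ≈ 1.2330.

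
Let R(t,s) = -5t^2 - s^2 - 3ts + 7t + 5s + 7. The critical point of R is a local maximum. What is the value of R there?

146/11

∂R/∂t = -10t - 3s + 7 = 0 and ∂R/∂s = -3t - 2s + 5 = 0, so (t, s) = (-1/11, 29/11).
The Hessian has R_{tt} = -10, R_{ss} = -2, R_{ts} = -3, giving D = 11 > 0 with R_{tt} < 0, so the point is a local maximum.
R(-1/11, 29/11) = 146/11.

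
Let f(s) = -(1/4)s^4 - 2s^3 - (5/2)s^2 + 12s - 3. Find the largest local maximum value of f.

17/4

f'(s) = -s^3 - 6s^2 - 5s + 12 = 0 at s = -4, -3, 1.
f''(s) = -3s^2 - 12s - 5. f''(-4) = -5 < 0 ⇒ local maximum; f''(-3) = 4 > 0 ⇒ local minimum; f''(1) = -20 < 0 ⇒ local maximum.
So the largest local maximum value is f(1) = 17/4.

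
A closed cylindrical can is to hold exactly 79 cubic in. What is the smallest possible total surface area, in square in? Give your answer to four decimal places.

101.9215

With radius r and height h, πr²h = 79 so h = 79/(πr²), and S(r) = 2πr² + 2πrh = 2πr² + 2·79/r.
S'(r) = 4πr − 2·79/r² = 0 ⇒ r³ = 79/(2π), so r ≈ 2.3253 and h = 2r ≈ 4.6506.
S''(r) = 4π + 4·79/r³ > 0, so this is the minimum; S ≈ 101.9215.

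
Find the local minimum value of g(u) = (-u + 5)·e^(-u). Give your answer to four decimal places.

-0.0025

Differentiating with the product rule gives g'(u) = (u - 6)·e^(-u). Since e^(-u) > 0, the only critical point is u = 6.
g''(6) has the same sign as 1 > 0, so this is a local minimum.
g(6) = (-1)·e^(-6) ≈ -0.0025.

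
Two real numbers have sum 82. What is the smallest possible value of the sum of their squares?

3362

With a + b = 82, a^2 + b^2 = a^2 + (82 − a)^2.
The derivative 2a − 2(82 − a) = 4a − 164 vanishes at a = 41; second derivative 4 > 0, a minimum.
The minimum is 2·(41)^2 = 3362.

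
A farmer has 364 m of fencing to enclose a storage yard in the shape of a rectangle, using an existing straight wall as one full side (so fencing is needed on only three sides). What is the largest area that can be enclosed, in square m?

Let the sides perpendicular to the wall have length x and the parallel side y, so 2x + y = 364 and the area is A = xy = x(364 − 2x).
A'(x) = 364 − 4x = 0 gives x = 91, and A''(x) = −4 < 0 confirms a maximum.
Then y = 364 − 2·91 = 182 and A = 16562.

16562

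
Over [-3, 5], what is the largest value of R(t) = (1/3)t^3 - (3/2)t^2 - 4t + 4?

Differentiating, R'(t) = t^2 - 3t - 4; which vanishes at t = -1 and t = 4.
Evaluating at the critical points and endpoints: R(-3) = -13/2,  R(-1) = 37/6,  R(4) = -44/3,  R(5) = -71/6.
So the maximum is R(-1) = 37/6.

37/6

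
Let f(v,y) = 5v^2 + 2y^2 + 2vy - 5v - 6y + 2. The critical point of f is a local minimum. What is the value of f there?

-49/18

∂f/∂v = 10v + 2y - 5 = 0 and ∂f/∂y = 2v + 4y - 6 = 0, so (v, y) = (2/9, 25/18).
The Hessian has f_{vv} = 10, f_{yy} = 4, f_{vy} = 2, giving D = 36 > 0 with f_{vv} > 0, so the point is a local minimum.
f(2/9, 25/18) = -49/18.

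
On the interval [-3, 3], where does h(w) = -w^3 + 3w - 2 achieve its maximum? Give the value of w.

-3

Differentiating, h'(w) = -3w^2 + 3; which vanishes at w = -1 and w = 1.
Compare values at every candidate in [-3, 3]: h(-3) = 16,  h(-1) = -4,  h(1) = 0,  h(3) = -20.
The maximum over the interval is 16, attained at w = -3.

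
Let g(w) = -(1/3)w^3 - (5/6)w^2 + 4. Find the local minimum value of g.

523/162

g'(w) = -w^2 - (5/3)w = 0 at w = -5/3, 0.
Since g''(w) = -2w - 5/3, we get g''(-5/3) = 5/3 > 0 ⇒ local minimum; g''(0) = -5/3 < 0 ⇒ local maximum.
So the local minimum value is g(-5/3) = 523/162.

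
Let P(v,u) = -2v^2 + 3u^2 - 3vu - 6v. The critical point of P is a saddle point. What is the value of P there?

36/11

∂P/∂v = -4v - 3u - 6 = 0 and ∂P/∂u = -3v + 6u = 0, so (v, u) = (-12/11, -6/11).
The Hessian has P_{vv} = -4, P_{uu} = 6, P_{vu} = -3, giving D = -33 < 0, so the point is a saddle point.
P(-12/11, -6/11) = 36/11.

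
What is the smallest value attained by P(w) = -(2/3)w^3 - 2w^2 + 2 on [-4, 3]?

P'(w) = -2w^2 - 4w, which vanishes at w = -2 and w = 0.
Candidates: P(-4) = 38/3, P(-2) = -2/3, P(0) = 2, P(3) = -34.
The minimum over the interval is -34, attained at w = 3.

-34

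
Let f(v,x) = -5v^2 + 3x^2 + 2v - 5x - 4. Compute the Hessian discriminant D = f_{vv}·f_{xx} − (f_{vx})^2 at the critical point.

∂f/∂v = -10v + 2 = 0 and ∂f/∂x = 6x - 5 = 0, so (v, x) = (1/5, 5/6).
The Hessian has f_{vv} = -10, f_{xx} = 6, f_{vx} = 0, giving D = -60 < 0, so the point is a saddle point.
D = (-10)·(6) − (0)^2 = -60.

-60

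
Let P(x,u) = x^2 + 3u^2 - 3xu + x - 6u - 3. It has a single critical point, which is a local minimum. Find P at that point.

-10

∂P/∂x = 2x - 3u + 1 = 0 and ∂P/∂u = -3x + 6u - 6 = 0, so (x, u) = (4, 3).
The Hessian has P_{xx} = 2, P_{uu} = 6, P_{xu} = -3, giving D = 3 > 0 with P_{xx} > 0, so the point is a local minimum.
P(4, 3) = -10.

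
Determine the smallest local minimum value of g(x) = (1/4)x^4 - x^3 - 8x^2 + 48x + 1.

g'(x) = x^3 - 3x^2 - 16x + 48 = 0 at x = -4, 3, 4.
Since g''(x) = 3x^2 - 6x - 16, we get g''(-4) = 56 > 0 ⇒ local minimum; g''(3) = -7 < 0 ⇒ local maximum; g''(4) = 8 > 0 ⇒ local minimum.
Thus g has its smallest local minimum at x = -4, with value -191.

-191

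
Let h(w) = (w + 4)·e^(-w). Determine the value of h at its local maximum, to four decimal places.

By the product rule, h'(w) = (-w - 3)·e^(-w). Since e^(-w) > 0, the only critical point is w = -3.
h''(-3) has the same sign as -1 < 0, so this is a local maximum.
h(-3) = (1)·e^(3) ≈ 20.0855.

20.0855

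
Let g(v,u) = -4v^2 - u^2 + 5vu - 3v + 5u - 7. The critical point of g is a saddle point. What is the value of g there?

∂g/∂v = -8v + 5u - 3 = 0 and ∂g/∂u = 5v - 2u + 5 = 0, so (v, u) = (-19/9, -25/9).
The Hessian has g_{vv} = -8, g_{uu} = -2, g_{vu} = 5, giving D = -9 < 0, so the point is a saddle point.
g(-19/9, -25/9) = -97/9.

-97/9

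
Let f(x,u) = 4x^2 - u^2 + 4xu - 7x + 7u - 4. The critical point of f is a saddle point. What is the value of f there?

215/32

∂f/∂x = 8x + 4u - 7 = 0 and ∂f/∂u = 4x - 2u + 7 = 0, so (x, u) = (-7/16, 21/8).
The Hessian has f_{xx} = 8, f_{uu} = -2, f_{xu} = 4, giving D = -32 < 0, so the point is a saddle point.
f(-7/16, 21/8) = 215/32.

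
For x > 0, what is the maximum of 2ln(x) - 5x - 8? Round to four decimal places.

-11.8326

h'(x) = 2/x − 5 = 0 gives x = 2/5.
h''(x) = -2/x², which is negative for x > 0, so this is a local maximum.
h(2/5) = 2·ln(2/5) - 2 - 8 ≈ -11.8326.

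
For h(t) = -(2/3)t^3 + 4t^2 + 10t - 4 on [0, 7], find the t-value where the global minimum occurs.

h'(t) = -2t^2 + 8t + 10, whose only zero in [0, 7] is t = 5.
Evaluating at the critical points and endpoints: h(0) = -4,  h(5) = 188/3,  h(7) = 100/3.
Hence the absolute minimum is -4 at t = 0.

0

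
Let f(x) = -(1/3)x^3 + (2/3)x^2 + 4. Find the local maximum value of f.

f'(x) = -x^2 + (4/3)x. Setting f'(x) = 0 gives x ∈ {0, 4/3}.
Second-derivative test with f''(x) = -2x + 4/3: f''(0) = 4/3 > 0 ⇒ local minimum; f''(4/3) = -4/3 < 0 ⇒ local maximum.
The local maximum is f(4/3) = 356/81.

356/81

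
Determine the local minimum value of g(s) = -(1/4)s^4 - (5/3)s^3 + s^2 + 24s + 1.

g'(s) = -s^3 - 5s^2 + 2s + 24 = 0 at s = -4, -3, 2.
Second-derivative test with g''(s) = -3s^2 - 10s + 2: g''(-4) = -6 < 0 ⇒ local maximum; g''(-3) = 5 > 0 ⇒ local minimum; g''(2) = -30 < 0 ⇒ local maximum.
So the local minimum value is g(-3) = -149/4.

-149/4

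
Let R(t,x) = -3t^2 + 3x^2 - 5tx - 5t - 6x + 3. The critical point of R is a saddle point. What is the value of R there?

∂R/∂t = -6t - 5x - 5 = 0 and ∂R/∂x = -5t + 6x - 6 = 0, so (t, x) = (-60/61, 11/61).
The Hessian has R_{tt} = -6, R_{xx} = 6, R_{tx} = -5, giving D = -61 < 0, so the point is a saddle point.
R(-60/61, 11/61) = 300/61.

300/61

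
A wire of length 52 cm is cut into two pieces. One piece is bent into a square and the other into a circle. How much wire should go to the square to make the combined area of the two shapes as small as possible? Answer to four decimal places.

Let x be the length used for the square. Square side x/4; circle radius (52−x)/(2π).
A(x) = (x/4)² + π·((52−x)/(2π))² = x²/16 + (52−x)²/(4π) for 0 ≤ x ≤ 52. A'(x) = x/8 − (52−x)/(2π) = 0 gives x = 4·52/(π+4) ≈ 29.1252.
A'' = 1/8 + 1/(2π) > 0, so this gives the minimum combined area; x ≈ 29.1252 cm to the square.

29.1252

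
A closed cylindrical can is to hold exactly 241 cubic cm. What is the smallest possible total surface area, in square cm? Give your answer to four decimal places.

214.3841

With radius r and height h, πr²h = 241 so h = 241/(πr²), and S(r) = 2πr² + 2πrh = 2πr² + 2·241/r.
S'(r) = 4πr − 2·241/r² = 0 ⇒ r³ = 241/(2π), so r ≈ 3.3725 and h = 2r ≈ 6.7449.
S''(r) = 4π + 4·241/r³ > 0, so this is the minimum; S ≈ 214.3841.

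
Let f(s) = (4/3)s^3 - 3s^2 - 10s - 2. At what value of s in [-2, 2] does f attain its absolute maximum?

-1

Differentiating, f'(s) = 4s^2 - 6s - 10; whose only zero in [-2, 2] is s = -1.
Candidates: f(-2) = -14/3,  f(-1) = 11/3,  f(2) = -70/3.
So the maximum is f(-1) = 11/3.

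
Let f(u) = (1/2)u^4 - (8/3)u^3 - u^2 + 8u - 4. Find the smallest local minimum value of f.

Critical points: f'(u) = 2u^3 - 8u^2 - 2u + 8 vanishes at u = -1, 1, 4.
f''(u) = 6u^2 - 16u - 2. f''(-1) = 20 > 0 ⇒ local minimum; f''(1) = -12 < 0 ⇒ local maximum; f''(4) = 30 > 0 ⇒ local minimum.
The smallest local minimum is f(4) = -92/3.

-92/3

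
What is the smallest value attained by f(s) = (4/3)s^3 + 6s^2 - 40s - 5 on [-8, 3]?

Differentiating, f'(s) = 4s^2 + 12s - 40; which vanishes at s = -5 and s = 2.
Evaluating at the critical points and endpoints: f(-8) = 49/3,  f(-5) = 535/3,  f(2) = -151/3,  f(3) = -35.
The minimum over the interval is -151/3, attained at s = 2.

-151/3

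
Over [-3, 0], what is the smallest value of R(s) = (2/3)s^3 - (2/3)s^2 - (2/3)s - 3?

R'(s) = 2s^2 - (4/3)s - 2/3, whose only zero in [-3, 0] is s = -1/3.
Evaluating at the critical points and endpoints: R(-3) = -25,  R(-1/3) = -233/81,  R(0) = -3.
The minimum over the interval is -25, attained at s = -3.

-25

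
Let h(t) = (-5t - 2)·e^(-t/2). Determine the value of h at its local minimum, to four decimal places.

-4.4933

h'(t) = (-5)·e^(-t/2) + (-5t - 2)·(-1/2)·e^(-t/2) = ((5/2)t - 4)·e^(-t/2). Since e^(-t/2) > 0, the only critical point is t = 8/5.
h''(8/5) has the same sign as 5/2 > 0, so this is a local minimum.
h(8/5) = (-10)·e^(-4/5) ≈ -4.4933.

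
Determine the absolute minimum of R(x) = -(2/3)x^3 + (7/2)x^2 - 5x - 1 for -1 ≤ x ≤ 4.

-23/3

R'(x) = -2x^2 + 7x - 5, which vanishes at x = 1 and x = 5/2.
Evaluating at the critical points and endpoints: R(-1) = 49/6; R(1) = -19/6; R(5/2) = -49/24; R(4) = -23/3.
Hence the absolute minimum is -23/3 at x = 4.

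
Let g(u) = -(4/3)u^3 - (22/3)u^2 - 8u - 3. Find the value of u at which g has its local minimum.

g'(u) = -4u^2 - (44/3)u - 8. Setting g'(u) = 0 gives u ∈ {-3, -2/3}.
Since g''(u) = -8u - 44/3, we get g''(-3) = 28/3 > 0 ⇒ local minimum; g''(-2/3) = -28/3 < 0 ⇒ local maximum.
Thus g has its local minimum at u = -3, with value -9.

-3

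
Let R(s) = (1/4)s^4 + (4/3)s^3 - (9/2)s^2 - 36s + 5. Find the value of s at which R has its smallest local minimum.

3

R'(s) = s^3 + 4s^2 - 9s - 36 = 0 at s = -4, -3, 3.
R''(s) = 3s^2 + 8s - 9. R''(-4) = 7 > 0 ⇒ local minimum; R''(-3) = -6 < 0 ⇒ local maximum; R''(3) = 42 > 0 ⇒ local minimum.
So the smallest local minimum value is R(3) = -349/4.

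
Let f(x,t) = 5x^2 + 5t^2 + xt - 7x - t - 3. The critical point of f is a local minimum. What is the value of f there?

∂f/∂x = 10x + t - 7 = 0 and ∂f/∂t = x + 10t - 1 = 0, so (x, t) = (23/33, 1/33).
The Hessian has f_{xx} = 10, f_{tt} = 10, f_{xt} = 1, giving D = 99 > 0 with f_{xx} > 0, so the point is a local minimum.
f(23/33, 1/33) = -60/11.

-60/11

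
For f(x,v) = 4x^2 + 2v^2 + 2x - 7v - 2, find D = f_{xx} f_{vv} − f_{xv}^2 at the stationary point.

∂f/∂x = 8x + 2 = 0 and ∂f/∂v = 4v - 7 = 0, so (x, v) = (-1/4, 7/4).
The Hessian has f_{xx} = 8, f_{vv} = 4, f_{xv} = 0, giving D = 32 > 0 with f_{xx} > 0, so the point is a local minimum.
D = (8)·(4) − (0)^2 = 32.

32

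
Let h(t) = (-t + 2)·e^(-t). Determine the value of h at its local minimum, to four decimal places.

By the product rule, h'(t) = (t - 3)·e^(-t). Since e^(-t) > 0, the only critical point is t = 3.
h''(3) has the same sign as 1 > 0, so this is a local minimum.
h(3) = (-1)·e^(-3) ≈ -0.0498.

-0.0498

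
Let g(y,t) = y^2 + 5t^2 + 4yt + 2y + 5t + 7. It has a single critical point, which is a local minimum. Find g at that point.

23/4

∂g/∂y = 2y + 4t + 2 = 0 and ∂g/∂t = 4y + 10t + 5 = 0, so (y, t) = (0, -1/2).
The Hessian has g_{yy} = 2, g_{tt} = 10, g_{yt} = 4, giving D = 4 > 0 with g_{yy} > 0, so the point is a local minimum.
g(0, -1/2) = 23/4.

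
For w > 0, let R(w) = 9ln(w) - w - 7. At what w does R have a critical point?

R'(w) = 9/w − 1 = 0 gives w = 9.
R''(w) = -9/w², which is negative for w > 0, so this is a local maximum.
R(9) = 9·ln(9) - 9 - 7 ≈ 3.7750.

9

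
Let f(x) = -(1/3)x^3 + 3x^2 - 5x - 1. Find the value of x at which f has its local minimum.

f'(x) = -x^2 + 6x - 5. Setting f'(x) = 0 gives x ∈ {1, 5}.
Second-derivative test with f''(x) = -2x + 6: f''(1) = 4 > 0 ⇒ local minimum; f''(5) = -4 < 0 ⇒ local maximum.
So the local minimum value is f(1) = -10/3.

1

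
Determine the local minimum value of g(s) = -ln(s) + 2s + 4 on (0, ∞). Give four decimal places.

g'(s) = -1/s + 2 = 0 gives s = 1/2.
g''(s) = 1/s², which is positive for s > 0, so this is a local minimum.
g(1/2) = -1·ln(1/2) + 1 + 4 ≈ 5.6931.

5.6931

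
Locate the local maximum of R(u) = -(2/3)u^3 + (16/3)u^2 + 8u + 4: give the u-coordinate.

6

R'(u) = -2u^2 + (32/3)u + 8 = 0 at u = -2/3, 6.
R''(u) = -4u + 32/3. R''(-2/3) = 40/3 > 0 ⇒ local minimum; R''(6) = -40/3 < 0 ⇒ local maximum.
So the local maximum value is R(6) = 100.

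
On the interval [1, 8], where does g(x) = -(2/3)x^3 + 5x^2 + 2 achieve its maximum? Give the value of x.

Differentiating, g'(x) = -2x^2 + 10x; whose only zero in [1, 8] is x = 5.
Evaluating at the critical points and endpoints: g(1) = 19/3; g(5) = 131/3; g(8) = -58/3.
Hence the absolute maximum is 131/3 at x = 5.

5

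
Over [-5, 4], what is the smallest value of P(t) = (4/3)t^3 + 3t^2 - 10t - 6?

-143/3

P'(t) = 4t^2 + 6t - 10, which vanishes at t = -5/2 and t = 1.
Compare values at every candidate in [-5, 4]: P(-5) = -143/3, P(-5/2) = 203/12, P(1) = -35/3, P(4) = 262/3.
Hence the absolute minimum is -143/3 at t = -5.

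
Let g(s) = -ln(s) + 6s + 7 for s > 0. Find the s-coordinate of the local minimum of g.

g'(s) = -1/s + 6 = 0 gives s = 1/6.
g''(s) = 1/s², which is positive for s > 0, so this is a local minimum.
g(1/6) = -1·ln(1/6) + 1 + 7 ≈ 9.7918.

1/6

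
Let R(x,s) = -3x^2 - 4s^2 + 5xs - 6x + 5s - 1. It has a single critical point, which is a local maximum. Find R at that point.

2

∂R/∂x = -6x + 5s - 6 = 0 and ∂R/∂s = 5x - 8s + 5 = 0, so (x, s) = (-1, 0).
The Hessian has R_{xx} = -6, R_{ss} = -8, R_{xs} = 5, giving D = 23 > 0 with R_{xx} < 0, so the point is a local maximum.
R(-1, 0) = 2.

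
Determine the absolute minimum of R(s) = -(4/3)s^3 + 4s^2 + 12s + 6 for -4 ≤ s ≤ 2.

-2/3

R'(s) = -4s^2 + 8s + 12, whose only zero in [-4, 2] is s = -1.
Candidates: R(-4) = 322/3, R(-1) = -2/3, R(2) = 106/3.
Hence the absolute minimum is -2/3 at s = -1.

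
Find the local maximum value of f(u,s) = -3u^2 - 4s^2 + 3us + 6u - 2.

22/13

∂f/∂u = -6u + 3s + 6 = 0 and ∂f/∂s = 3u - 8s = 0, so (u, s) = (16/13, 6/13).
The Hessian has f_{uu} = -6, f_{ss} = -8, f_{us} = 3, giving D = 39 > 0 with f_{uu} < 0, so the point is a local maximum.
f(16/13, 6/13) = 22/13.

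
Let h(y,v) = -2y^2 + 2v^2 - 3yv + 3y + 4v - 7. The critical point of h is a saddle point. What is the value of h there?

∂h/∂y = -4y - 3v + 3 = 0 and ∂h/∂v = -3y + 4v + 4 = 0, so (y, v) = (24/25, -7/25).
The Hessian has h_{yy} = -4, h_{vv} = 4, h_{yv} = -3, giving D = -25 < 0, so the point is a saddle point.
h(24/25, -7/25) = -153/25.

-153/25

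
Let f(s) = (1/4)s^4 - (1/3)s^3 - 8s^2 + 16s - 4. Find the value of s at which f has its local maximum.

1

f'(s) = s^3 - s^2 - 16s + 16. Setting f'(s) = 0 gives s ∈ {-4, 1, 4}.
f''(s) = 3s^2 - 2s - 16. f''(-4) = 40 > 0 ⇒ local minimum; f''(1) = -15 < 0 ⇒ local maximum; f''(4) = 24 > 0 ⇒ local minimum.
The local maximum is f(1) = 47/12.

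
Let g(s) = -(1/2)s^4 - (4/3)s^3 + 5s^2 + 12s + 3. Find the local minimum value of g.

-19/6

Critical points: g'(s) = -2s^3 - 4s^2 + 10s + 12 vanishes at s = -3, -1, 2.
g''(s) = -6s^2 - 8s + 10. g''(-3) = -20 < 0 ⇒ local maximum; g''(-1) = 12 > 0 ⇒ local minimum; g''(2) = -30 < 0 ⇒ local maximum.
Thus g has its local minimum at s = -1, with value -19/6.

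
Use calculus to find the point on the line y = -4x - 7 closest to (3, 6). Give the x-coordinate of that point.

Minimize D(x)^2 = (x - 3)^2 + (-4x - 13)^2.
d/dx[D^2] = 2(x - 3) + 2·(-4)·(-4x - 13) = 0 ⇒ x = -49/17.
Then y = 77/17 and the distance is √(625/17) ≈ 6.0634.

-49/17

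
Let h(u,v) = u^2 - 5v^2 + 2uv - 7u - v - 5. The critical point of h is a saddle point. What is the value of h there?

-63/4

∂h/∂u = 2u + 2v - 7 = 0 and ∂h/∂v = 2u - 10v - 1 = 0, so (u, v) = (3, 1/2).
The Hessian has h_{uu} = 2, h_{vv} = -10, h_{uv} = 2, giving D = -24 < 0, so the point is a saddle point.
h(3, 1/2) = -63/4.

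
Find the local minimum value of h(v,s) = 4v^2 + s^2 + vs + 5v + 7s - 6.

∂h/∂v = 8v + s + 5 = 0 and ∂h/∂s = v + 2s + 7 = 0, so (v, s) = (-1/5, -17/5).
The Hessian has h_{vv} = 8, h_{ss} = 2, h_{vs} = 1, giving D = 15 > 0 with h_{vv} > 0, so the point is a local minimum.
h(-1/5, -17/5) = -92/5.

-92/5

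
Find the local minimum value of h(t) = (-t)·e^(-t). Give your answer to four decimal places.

-0.3679

Differentiating with the product rule gives h'(t) = (t - 1)·e^(-t). Since e^(-t) > 0, the only critical point is t = 1.
h''(1) has the same sign as 1 > 0, so this is a local minimum.
h(1) = (-1)·e^(-1) ≈ -0.3679.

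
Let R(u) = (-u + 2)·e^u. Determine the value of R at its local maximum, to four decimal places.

2.7183

By the product rule, R'(u) = (-u + 1)·e^u. Since e^u > 0, the only critical point is u = 1.
R''(1) has the same sign as -1 < 0, so this is a local maximum.
R(1) = (1)·e^(1) ≈ 2.7183.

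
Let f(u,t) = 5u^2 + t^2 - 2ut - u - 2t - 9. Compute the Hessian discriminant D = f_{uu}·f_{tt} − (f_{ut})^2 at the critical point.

16

∂f/∂u = 10u - 2t - 1 = 0 and ∂f/∂t = -2u + 2t - 2 = 0, so (u, t) = (3/8, 11/8).
The Hessian has f_{uu} = 10, f_{tt} = 2, f_{ut} = -2, giving D = 16 > 0 with f_{uu} > 0, so the point is a local minimum.
D = (10)·(2) − (-2)^2 = 16.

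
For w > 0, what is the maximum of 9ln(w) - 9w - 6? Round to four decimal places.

-15.0000

g'(w) = 9/w − 9 = 0 gives w = 1.
g''(w) = -9/w², which is negative for w > 0, so this is a local maximum.
g(1) = 9·ln(1) - 9 - 6 ≈ -15.0000.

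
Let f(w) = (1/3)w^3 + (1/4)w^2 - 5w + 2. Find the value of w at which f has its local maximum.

Critical points: f'(w) = w^2 + (1/2)w - 5 vanishes at w = -5/2, 2.
f''(w) = 2w + 1/2. f''(-5/2) = -9/2 < 0 ⇒ local maximum; f''(2) = 9/2 > 0 ⇒ local minimum.
So the local maximum value is f(-5/2) = 521/48.

-5/2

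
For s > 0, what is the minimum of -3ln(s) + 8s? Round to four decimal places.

R'(s) = -3/s + 8 = 0 gives s = 3/8.
R''(s) = 3/s², which is positive for s > 0, so this is a local minimum.
R(3/8) = -3·ln(3/8) + 3 ≈ 5.9425.

5.9425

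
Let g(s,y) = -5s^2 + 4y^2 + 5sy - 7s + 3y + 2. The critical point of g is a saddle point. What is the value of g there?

∂g/∂s = -10s + 5y - 7 = 0 and ∂g/∂y = 5s + 8y + 3 = 0, so (s, y) = (-71/105, 1/21).
The Hessian has g_{ss} = -10, g_{yy} = 8, g_{sy} = 5, giving D = -105 < 0, so the point is a saddle point.
g(-71/105, 1/21) = 466/105.

466/105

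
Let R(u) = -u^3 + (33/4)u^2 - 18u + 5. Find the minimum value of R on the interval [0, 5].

-109/16

R'(u) = -3u^2 + (33/2)u - 18, which vanishes at u = 3/2 and u = 4.
Compare values at every candidate in [0, 5]: R(0) = 5, R(3/2) = -109/16, R(4) = 1, R(5) = -15/4.
Hence the absolute minimum is -109/16 at u = 3/2.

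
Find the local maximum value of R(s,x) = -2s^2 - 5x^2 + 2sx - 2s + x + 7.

∂R/∂s = -4s + 2x - 2 = 0 and ∂R/∂x = 2s - 10x + 1 = 0, so (s, x) = (-1/2, 0).
The Hessian has R_{ss} = -4, R_{xx} = -10, R_{sx} = 2, giving D = 36 > 0 with R_{ss} < 0, so the point is a local maximum.
R(-1/2, 0) = 15/2.

15/2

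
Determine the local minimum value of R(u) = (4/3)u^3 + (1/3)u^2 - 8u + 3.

-317/81

Critical points: R'(u) = 4u^2 + (2/3)u - 8 vanishes at u = -3/2, 4/3.
Second-derivative test with R''(u) = 8u + 2/3: R''(-3/2) = -34/3 < 0 ⇒ local maximum; R''(4/3) = 34/3 > 0 ⇒ local minimum.
Thus R has its local minimum at u = 4/3, with value -317/81.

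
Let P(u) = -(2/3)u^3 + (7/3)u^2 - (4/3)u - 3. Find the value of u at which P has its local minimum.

P'(u) = -2u^2 + (14/3)u - 4/3 = 0 at u = 1/3, 2.
P''(u) = -4u + 14/3. P''(1/3) = 10/3 > 0 ⇒ local minimum; P''(2) = -10/3 < 0 ⇒ local maximum.
So the local minimum value is P(1/3) = -260/81.

1/3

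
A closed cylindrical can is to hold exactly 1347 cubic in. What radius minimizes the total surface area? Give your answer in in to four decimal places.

5.9850

With radius r and height h, πr²h = 1347 so h = 1347/(πr²), and S(r) = 2πr² + 2πrh = 2πr² + 2·1347/r.
S'(r) = 4πr − 2·1347/r² = 0 ⇒ r³ = 1347/(2π), so r ≈ 5.9850 and h = 2r ≈ 11.9700.
S''(r) = 4π + 4·1347/r³ > 0, so this is the minimum; S ≈ 675.1904.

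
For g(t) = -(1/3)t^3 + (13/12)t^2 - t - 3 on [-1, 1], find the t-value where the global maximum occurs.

The derivative is -t^2 + (13/6)t - 1, whose only zero in [-1, 1] is t = 2/3.
Candidates: g(-1) = -7/12; g(2/3) = -266/81; g(1) = -13/4.
The maximum over the interval is -7/12, attained at t = -1.

-1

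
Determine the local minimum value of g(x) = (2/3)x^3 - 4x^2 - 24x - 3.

-147

Critical points: g'(x) = 2x^2 - 8x - 24 vanishes at x = -2, 6.
g''(x) = 4x - 8. g''(-2) = -16 < 0 ⇒ local maximum; g''(6) = 16 > 0 ⇒ local minimum.
The local minimum is g(6) = -147.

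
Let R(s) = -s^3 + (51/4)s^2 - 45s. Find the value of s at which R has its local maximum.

6

Critical points: R'(s) = -3s^2 + (51/2)s - 45 vanishes at s = 5/2, 6.
Since R''(s) = -6s + 51/2, we get R''(5/2) = 21/2 > 0 ⇒ local minimum; R''(6) = -21/2 < 0 ⇒ local maximum.
The local maximum is R(6) = -27.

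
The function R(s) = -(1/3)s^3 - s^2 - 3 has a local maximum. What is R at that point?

Critical points: R'(s) = -s^2 - 2s vanishes at s = -2, 0.
R''(s) = -2s - 2. R''(-2) = 2 > 0 ⇒ local minimum; R''(0) = -2 < 0 ⇒ local maximum.
So the local maximum value is R(0) = -3.

-3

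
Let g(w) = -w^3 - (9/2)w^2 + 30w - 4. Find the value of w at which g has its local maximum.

2

g'(w) = -3w^2 - 9w + 30. Setting g'(w) = 0 gives w ∈ {-5, 2}.
Second-derivative test with g''(w) = -6w - 9: g''(-5) = 21 > 0 ⇒ local minimum; g''(2) = -21 < 0 ⇒ local maximum.
Thus g has its local maximum at w = 2, with value 30.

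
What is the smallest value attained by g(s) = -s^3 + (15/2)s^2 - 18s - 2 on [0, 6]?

g'(s) = -3s^2 + 15s - 18, which vanishes at s = 2 and s = 3.
Candidates: g(0) = -2,  g(2) = -16,  g(3) = -31/2,  g(6) = -56.
Hence the absolute minimum is -56 at s = 6.

-56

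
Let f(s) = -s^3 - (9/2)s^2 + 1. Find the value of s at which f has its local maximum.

0

f'(s) = -3s^2 - 9s = 0 at s = -3, 0.
Second-derivative test with f''(s) = -6s - 9: f''(-3) = 9 > 0 ⇒ local minimum; f''(0) = -9 < 0 ⇒ local maximum.
So the local maximum value is f(0) = 1.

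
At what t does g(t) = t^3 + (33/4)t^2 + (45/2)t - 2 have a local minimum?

g'(t) = 3t^2 + (33/2)t + 45/2. Setting g'(t) = 0 gives t ∈ {-3, -5/2}.
Second-derivative test with g''(t) = 6t + 33/2: g''(-3) = -3/2 < 0 ⇒ local maximum; g''(-5/2) = 3/2 > 0 ⇒ local minimum.
So the local minimum value is g(-5/2) = -357/16.

-5/2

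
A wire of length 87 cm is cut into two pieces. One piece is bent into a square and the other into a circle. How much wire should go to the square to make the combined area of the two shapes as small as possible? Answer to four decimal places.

48.7286

Let x be the length used for the square. Square side x/4; circle radius (87−x)/(2π).
A(x) = (x/4)² + π·((87−x)/(2π))² = x²/16 + (87−x)²/(4π) for 0 ≤ x ≤ 87. A'(x) = x/8 − (87−x)/(2π) = 0 gives x = 4·87/(π+4) ≈ 48.7286.
A'' = 1/8 + 1/(2π) > 0, so this gives the minimum combined area; x ≈ 48.7286 cm to the square.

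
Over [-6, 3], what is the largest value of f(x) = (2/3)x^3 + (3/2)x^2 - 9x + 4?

53/2

Differentiating, f'(x) = 2x^2 + 3x - 9; which vanishes at x = -3 and x = 3/2.
Compare values at every candidate in [-6, 3]: f(-6) = -32,  f(-3) = 53/2,  f(3/2) = -31/8,  f(3) = 17/2.
Hence the absolute maximum is 53/2 at x = -3.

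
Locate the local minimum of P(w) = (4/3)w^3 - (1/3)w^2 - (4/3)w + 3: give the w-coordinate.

2/3

P'(w) = 4w^2 - (2/3)w - 4/3 = 0 at w = -1/2, 2/3.
P''(w) = 8w - 2/3. P''(-1/2) = -14/3 < 0 ⇒ local maximum; P''(2/3) = 14/3 > 0 ⇒ local minimum.
So the local minimum value is P(2/3) = 191/81.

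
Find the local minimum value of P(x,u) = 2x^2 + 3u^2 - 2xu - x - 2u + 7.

25/4

∂P/∂x = 4x - 2u - 1 = 0 and ∂P/∂u = -2x + 6u - 2 = 0, so (x, u) = (1/2, 1/2).
The Hessian has P_{xx} = 4, P_{uu} = 6, P_{xu} = -2, giving D = 20 > 0 with P_{xx} > 0, so the point is a local minimum.
P(1/2, 1/2) = 25/4.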